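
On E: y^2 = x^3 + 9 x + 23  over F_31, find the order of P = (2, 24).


Compute successive multiples of P until we hit O:
  1P = (2, 24)
  2P = (6, 13)
  3P = (17, 25)
  4P = (16, 4)
  5P = (22, 9)
  6P = (25, 1)
  7P = (5, 10)
  8P = (1, 23)
  ... (continuing to 20P)
  20P = O

ord(P) = 20


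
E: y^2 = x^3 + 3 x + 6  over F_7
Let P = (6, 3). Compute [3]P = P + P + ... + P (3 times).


k = 3 = 11_2 (binary, LSB first: 11)
Double-and-add from P = (6, 3):
  bit 0 = 1: acc = O + (6, 3) = (6, 3)
  bit 1 = 1: acc = (6, 3) + (3, 0) = (6, 4)

3P = (6, 4)


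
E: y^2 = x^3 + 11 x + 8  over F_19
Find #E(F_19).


For each x in F_19, count y with y^2 = x^3 + 11 x + 8 mod 19:
  x = 1: RHS = 1, y in [1, 18]  -> 2 point(s)
  x = 2: RHS = 0, y in [0]  -> 1 point(s)
  x = 3: RHS = 11, y in [7, 12]  -> 2 point(s)
  x = 5: RHS = 17, y in [6, 13]  -> 2 point(s)
  x = 6: RHS = 5, y in [9, 10]  -> 2 point(s)
  x = 8: RHS = 0, y in [0]  -> 1 point(s)
  x = 9: RHS = 0, y in [0]  -> 1 point(s)
  x = 10: RHS = 16, y in [4, 15]  -> 2 point(s)
  x = 11: RHS = 16, y in [4, 15]  -> 2 point(s)
  x = 12: RHS = 6, y in [5, 14]  -> 2 point(s)
  x = 13: RHS = 11, y in [7, 12]  -> 2 point(s)
  x = 16: RHS = 5, y in [9, 10]  -> 2 point(s)
  x = 17: RHS = 16, y in [4, 15]  -> 2 point(s)
Affine points: 23. Add the point at infinity: total = 24.

#E(F_19) = 24


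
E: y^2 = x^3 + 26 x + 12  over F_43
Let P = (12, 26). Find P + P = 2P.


Doubling: s = (3 x1^2 + a) / (2 y1)
s = (3*12^2 + 26) / (2*26) mod 43 = 27
x3 = s^2 - 2 x1 mod 43 = 27^2 - 2*12 = 17
y3 = s (x1 - x3) - y1 mod 43 = 27 * (12 - 17) - 26 = 11

2P = (17, 11)


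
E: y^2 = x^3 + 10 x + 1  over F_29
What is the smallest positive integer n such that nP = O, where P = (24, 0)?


Compute successive multiples of P until we hit O:
  1P = (24, 0)
  2P = O

ord(P) = 2


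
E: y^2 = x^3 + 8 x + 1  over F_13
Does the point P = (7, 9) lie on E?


Check whether y^2 = x^3 + 8 x + 1 (mod 13) for (x, y) = (7, 9).
LHS: y^2 = 9^2 mod 13 = 3
RHS: x^3 + 8 x + 1 = 7^3 + 8*7 + 1 mod 13 = 10
LHS != RHS

No, not on the curve


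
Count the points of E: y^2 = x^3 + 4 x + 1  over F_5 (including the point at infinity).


For each x in F_5, count y with y^2 = x^3 + 4 x + 1 mod 5:
  x = 0: RHS = 1, y in [1, 4]  -> 2 point(s)
  x = 1: RHS = 1, y in [1, 4]  -> 2 point(s)
  x = 3: RHS = 0, y in [0]  -> 1 point(s)
  x = 4: RHS = 1, y in [1, 4]  -> 2 point(s)
Affine points: 7. Add the point at infinity: total = 8.

#E(F_5) = 8


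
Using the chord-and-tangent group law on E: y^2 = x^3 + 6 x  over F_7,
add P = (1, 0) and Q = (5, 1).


P != Q, so use the chord formula.
s = (y2 - y1) / (x2 - x1) = (1) / (4) mod 7 = 2
x3 = s^2 - x1 - x2 mod 7 = 2^2 - 1 - 5 = 5
y3 = s (x1 - x3) - y1 mod 7 = 2 * (1 - 5) - 0 = 6

P + Q = (5, 6)


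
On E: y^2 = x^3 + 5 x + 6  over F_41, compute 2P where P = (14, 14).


Doubling: s = (3 x1^2 + a) / (2 y1)
s = (3*14^2 + 5) / (2*14) mod 41 = 8
x3 = s^2 - 2 x1 mod 41 = 8^2 - 2*14 = 36
y3 = s (x1 - x3) - y1 mod 41 = 8 * (14 - 36) - 14 = 15

2P = (36, 15)


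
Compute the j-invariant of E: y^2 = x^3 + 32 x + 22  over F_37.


Delta = -16(4 a^3 + 27 b^2) mod 37 = 7
-1728 * (4 a)^3 = -1728 * (4*32)^3 mod 37 = 23
j = 23 * 7^(-1) mod 37 = 35

j = 35 (mod 37)


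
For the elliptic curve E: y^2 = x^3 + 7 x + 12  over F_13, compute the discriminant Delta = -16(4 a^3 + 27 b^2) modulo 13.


4 a^3 + 27 b^2 = 4*7^3 + 27*12^2 = 1372 + 3888 = 5260
Delta = -16 * (5260) = -84160
Delta mod 13 = 2

Delta = 2 (mod 13)


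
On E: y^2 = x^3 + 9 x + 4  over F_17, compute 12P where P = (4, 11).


k = 12 = 1100_2 (binary, LSB first: 0011)
Double-and-add from P = (4, 11):
  bit 0 = 0: acc unchanged = O
  bit 1 = 0: acc unchanged = O
  bit 2 = 1: acc = O + (6, 6) = (6, 6)
  bit 3 = 1: acc = (6, 6) + (14, 1) = (12, 2)

12P = (12, 2)


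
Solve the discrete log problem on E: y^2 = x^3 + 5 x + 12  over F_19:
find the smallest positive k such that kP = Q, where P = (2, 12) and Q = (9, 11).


Enumerate multiples of P until we hit Q = (9, 11):
  1P = (2, 12)
  2P = (3, 15)
  3P = (4, 1)
  4P = (10, 13)
  5P = (18, 5)
  6P = (15, 2)
  7P = (9, 8)
  8P = (6, 12)
  9P = (11, 7)
  10P = (11, 12)
  11P = (6, 7)
  12P = (9, 11)
Match found at i = 12.

k = 12


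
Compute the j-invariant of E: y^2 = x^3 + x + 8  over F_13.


Delta = -16(4 a^3 + 27 b^2) mod 13 = 4
-1728 * (4 a)^3 = -1728 * (4*1)^3 mod 13 = 12
j = 12 * 4^(-1) mod 13 = 3

j = 3 (mod 13)


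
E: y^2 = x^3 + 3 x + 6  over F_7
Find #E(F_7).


For each x in F_7, count y with y^2 = x^3 + 3 x + 6 mod 7:
  x = 3: RHS = 0, y in [0]  -> 1 point(s)
  x = 6: RHS = 2, y in [3, 4]  -> 2 point(s)
Affine points: 3. Add the point at infinity: total = 4.

#E(F_7) = 4


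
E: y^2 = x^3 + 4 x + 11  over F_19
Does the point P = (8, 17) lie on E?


Check whether y^2 = x^3 + 4 x + 11 (mod 19) for (x, y) = (8, 17).
LHS: y^2 = 17^2 mod 19 = 4
RHS: x^3 + 4 x + 11 = 8^3 + 4*8 + 11 mod 19 = 4
LHS = RHS

Yes, on the curve


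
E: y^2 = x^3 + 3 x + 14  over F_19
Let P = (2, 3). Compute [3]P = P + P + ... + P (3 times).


k = 3 = 11_2 (binary, LSB first: 11)
Double-and-add from P = (2, 3):
  bit 0 = 1: acc = O + (2, 3) = (2, 3)
  bit 1 = 1: acc = (2, 3) + (7, 13) = (14, 11)

3P = (14, 11)


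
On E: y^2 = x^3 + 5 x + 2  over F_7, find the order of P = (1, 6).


Compute successive multiples of P until we hit O:
  1P = (1, 6)
  2P = (0, 4)
  3P = (3, 4)
  4P = (4, 4)
  5P = (4, 3)
  6P = (3, 3)
  7P = (0, 3)
  8P = (1, 1)
  ... (continuing to 9P)
  9P = O

ord(P) = 9


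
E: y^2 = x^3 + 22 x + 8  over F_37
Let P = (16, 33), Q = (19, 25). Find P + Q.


P != Q, so use the chord formula.
s = (y2 - y1) / (x2 - x1) = (29) / (3) mod 37 = 22
x3 = s^2 - x1 - x2 mod 37 = 22^2 - 16 - 19 = 5
y3 = s (x1 - x3) - y1 mod 37 = 22 * (16 - 5) - 33 = 24

P + Q = (5, 24)


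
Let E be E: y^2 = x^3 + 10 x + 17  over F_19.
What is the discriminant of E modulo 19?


4 a^3 + 27 b^2 = 4*10^3 + 27*17^2 = 4000 + 7803 = 11803
Delta = -16 * (11803) = -188848
Delta mod 19 = 12

Delta = 12 (mod 19)


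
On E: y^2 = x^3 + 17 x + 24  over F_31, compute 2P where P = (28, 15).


Doubling: s = (3 x1^2 + a) / (2 y1)
s = (3*28^2 + 17) / (2*15) mod 31 = 18
x3 = s^2 - 2 x1 mod 31 = 18^2 - 2*28 = 20
y3 = s (x1 - x3) - y1 mod 31 = 18 * (28 - 20) - 15 = 5

2P = (20, 5)


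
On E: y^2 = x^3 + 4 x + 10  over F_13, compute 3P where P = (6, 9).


k = 3 = 11_2 (binary, LSB first: 11)
Double-and-add from P = (6, 9):
  bit 0 = 1: acc = O + (6, 9) = (6, 9)
  bit 1 = 1: acc = (6, 9) + (2, 0) = (6, 4)

3P = (6, 4)


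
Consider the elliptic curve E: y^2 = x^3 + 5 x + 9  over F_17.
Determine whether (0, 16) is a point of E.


Check whether y^2 = x^3 + 5 x + 9 (mod 17) for (x, y) = (0, 16).
LHS: y^2 = 16^2 mod 17 = 1
RHS: x^3 + 5 x + 9 = 0^3 + 5*0 + 9 mod 17 = 9
LHS != RHS

No, not on the curve


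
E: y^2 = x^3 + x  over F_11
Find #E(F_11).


For each x in F_11, count y with y^2 = x^3 + 1 x + 0 mod 11:
  x = 0: RHS = 0, y in [0]  -> 1 point(s)
  x = 5: RHS = 9, y in [3, 8]  -> 2 point(s)
  x = 7: RHS = 9, y in [3, 8]  -> 2 point(s)
  x = 8: RHS = 3, y in [5, 6]  -> 2 point(s)
  x = 9: RHS = 1, y in [1, 10]  -> 2 point(s)
  x = 10: RHS = 9, y in [3, 8]  -> 2 point(s)
Affine points: 11. Add the point at infinity: total = 12.

#E(F_11) = 12


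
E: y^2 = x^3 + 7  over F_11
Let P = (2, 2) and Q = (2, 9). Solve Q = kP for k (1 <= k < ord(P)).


Enumerate multiples of P until we hit Q = (2, 9):
  1P = (2, 2)
  2P = (5, 0)
  3P = (2, 9)
Match found at i = 3.

k = 3


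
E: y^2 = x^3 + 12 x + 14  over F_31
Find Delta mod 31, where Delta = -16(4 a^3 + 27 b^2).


4 a^3 + 27 b^2 = 4*12^3 + 27*14^2 = 6912 + 5292 = 12204
Delta = -16 * (12204) = -195264
Delta mod 31 = 5

Delta = 5 (mod 31)


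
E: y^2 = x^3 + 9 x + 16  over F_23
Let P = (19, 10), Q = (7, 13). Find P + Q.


P != Q, so use the chord formula.
s = (y2 - y1) / (x2 - x1) = (3) / (11) mod 23 = 17
x3 = s^2 - x1 - x2 mod 23 = 17^2 - 19 - 7 = 10
y3 = s (x1 - x3) - y1 mod 23 = 17 * (19 - 10) - 10 = 5

P + Q = (10, 5)


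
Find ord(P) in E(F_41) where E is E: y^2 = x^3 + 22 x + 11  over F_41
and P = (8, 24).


Compute successive multiples of P until we hit O:
  1P = (8, 24)
  2P = (30, 18)
  3P = (19, 20)
  4P = (6, 20)
  5P = (31, 12)
  6P = (7, 4)
  7P = (16, 21)
  8P = (37, 33)
  ... (continuing to 20P)
  20P = O

ord(P) = 20


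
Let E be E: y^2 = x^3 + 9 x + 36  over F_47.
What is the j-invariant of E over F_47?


Delta = -16(4 a^3 + 27 b^2) mod 47 = 7
-1728 * (4 a)^3 = -1728 * (4*9)^3 mod 47 = 23
j = 23 * 7^(-1) mod 47 = 10

j = 10 (mod 47)


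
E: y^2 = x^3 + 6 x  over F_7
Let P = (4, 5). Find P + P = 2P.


Doubling: s = (3 x1^2 + a) / (2 y1)
s = (3*4^2 + 6) / (2*5) mod 7 = 4
x3 = s^2 - 2 x1 mod 7 = 4^2 - 2*4 = 1
y3 = s (x1 - x3) - y1 mod 7 = 4 * (4 - 1) - 5 = 0

2P = (1, 0)


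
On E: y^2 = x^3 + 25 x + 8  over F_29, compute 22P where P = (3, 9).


k = 22 = 10110_2 (binary, LSB first: 01101)
Double-and-add from P = (3, 9):
  bit 0 = 0: acc unchanged = O
  bit 1 = 1: acc = O + (7, 2) = (7, 2)
  bit 2 = 1: acc = (7, 2) + (8, 13) = (19, 11)
  bit 3 = 0: acc unchanged = (19, 11)
  bit 4 = 1: acc = (19, 11) + (12, 21) = (3, 20)

22P = (3, 20)


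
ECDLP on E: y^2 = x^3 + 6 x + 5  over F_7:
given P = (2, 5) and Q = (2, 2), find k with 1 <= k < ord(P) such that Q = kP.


Enumerate multiples of P until we hit Q = (2, 2):
  1P = (2, 5)
  2P = (4, 4)
  3P = (3, 6)
  4P = (3, 1)
  5P = (4, 3)
  6P = (2, 2)
Match found at i = 6.

k = 6


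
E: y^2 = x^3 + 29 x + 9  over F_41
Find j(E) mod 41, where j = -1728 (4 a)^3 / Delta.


Delta = -16(4 a^3 + 27 b^2) mod 41 = 37
-1728 * (4 a)^3 = -1728 * (4*29)^3 mod 41 = 8
j = 8 * 37^(-1) mod 41 = 39

j = 39 (mod 41)


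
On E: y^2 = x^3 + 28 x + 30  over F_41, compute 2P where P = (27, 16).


Doubling: s = (3 x1^2 + a) / (2 y1)
s = (3*27^2 + 28) / (2*16) mod 41 = 9
x3 = s^2 - 2 x1 mod 41 = 9^2 - 2*27 = 27
y3 = s (x1 - x3) - y1 mod 41 = 9 * (27 - 27) - 16 = 25

2P = (27, 25)


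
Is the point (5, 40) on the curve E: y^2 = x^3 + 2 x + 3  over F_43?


Check whether y^2 = x^3 + 2 x + 3 (mod 43) for (x, y) = (5, 40).
LHS: y^2 = 40^2 mod 43 = 9
RHS: x^3 + 2 x + 3 = 5^3 + 2*5 + 3 mod 43 = 9
LHS = RHS

Yes, on the curve


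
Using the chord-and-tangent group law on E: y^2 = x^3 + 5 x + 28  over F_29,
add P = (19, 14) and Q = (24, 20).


P != Q, so use the chord formula.
s = (y2 - y1) / (x2 - x1) = (6) / (5) mod 29 = 7
x3 = s^2 - x1 - x2 mod 29 = 7^2 - 19 - 24 = 6
y3 = s (x1 - x3) - y1 mod 29 = 7 * (19 - 6) - 14 = 19

P + Q = (6, 19)


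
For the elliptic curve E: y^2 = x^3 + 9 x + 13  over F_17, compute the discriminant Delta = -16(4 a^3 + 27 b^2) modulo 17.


4 a^3 + 27 b^2 = 4*9^3 + 27*13^2 = 2916 + 4563 = 7479
Delta = -16 * (7479) = -119664
Delta mod 17 = 16

Delta = 16 (mod 17)


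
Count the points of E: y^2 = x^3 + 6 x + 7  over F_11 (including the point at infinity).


For each x in F_11, count y with y^2 = x^3 + 6 x + 7 mod 11:
  x = 1: RHS = 3, y in [5, 6]  -> 2 point(s)
  x = 2: RHS = 5, y in [4, 7]  -> 2 point(s)
  x = 9: RHS = 9, y in [3, 8]  -> 2 point(s)
  x = 10: RHS = 0, y in [0]  -> 1 point(s)
Affine points: 7. Add the point at infinity: total = 8.

#E(F_11) = 8


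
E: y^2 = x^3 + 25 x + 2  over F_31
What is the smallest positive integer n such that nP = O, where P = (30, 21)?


Compute successive multiples of P until we hit O:
  1P = (30, 21)
  2P = (30, 10)
  3P = O

ord(P) = 3


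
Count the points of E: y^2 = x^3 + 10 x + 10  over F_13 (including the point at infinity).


For each x in F_13, count y with y^2 = x^3 + 10 x + 10 mod 13:
  x = 0: RHS = 10, y in [6, 7]  -> 2 point(s)
  x = 2: RHS = 12, y in [5, 8]  -> 2 point(s)
  x = 4: RHS = 10, y in [6, 7]  -> 2 point(s)
  x = 5: RHS = 3, y in [4, 9]  -> 2 point(s)
  x = 6: RHS = 0, y in [0]  -> 1 point(s)
  x = 8: RHS = 4, y in [2, 11]  -> 2 point(s)
  x = 9: RHS = 10, y in [6, 7]  -> 2 point(s)
  x = 12: RHS = 12, y in [5, 8]  -> 2 point(s)
Affine points: 15. Add the point at infinity: total = 16.

#E(F_13) = 16


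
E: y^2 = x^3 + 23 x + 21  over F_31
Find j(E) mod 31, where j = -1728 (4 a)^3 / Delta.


Delta = -16(4 a^3 + 27 b^2) mod 31 = 15
-1728 * (4 a)^3 = -1728 * (4*23)^3 mod 31 = 23
j = 23 * 15^(-1) mod 31 = 16

j = 16 (mod 31)


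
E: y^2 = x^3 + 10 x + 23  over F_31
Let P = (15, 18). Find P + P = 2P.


Doubling: s = (3 x1^2 + a) / (2 y1)
s = (3*15^2 + 10) / (2*18) mod 31 = 13
x3 = s^2 - 2 x1 mod 31 = 13^2 - 2*15 = 15
y3 = s (x1 - x3) - y1 mod 31 = 13 * (15 - 15) - 18 = 13

2P = (15, 13)


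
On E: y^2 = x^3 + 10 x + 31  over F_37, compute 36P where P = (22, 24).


k = 36 = 100100_2 (binary, LSB first: 001001)
Double-and-add from P = (22, 24):
  bit 0 = 0: acc unchanged = O
  bit 1 = 0: acc unchanged = O
  bit 2 = 1: acc = O + (34, 14) = (34, 14)
  bit 3 = 0: acc unchanged = (34, 14)
  bit 4 = 0: acc unchanged = (34, 14)
  bit 5 = 1: acc = (34, 14) + (6, 14) = (34, 23)

36P = (34, 23)


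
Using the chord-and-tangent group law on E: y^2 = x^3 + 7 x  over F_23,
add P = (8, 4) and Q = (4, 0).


P != Q, so use the chord formula.
s = (y2 - y1) / (x2 - x1) = (19) / (19) mod 23 = 1
x3 = s^2 - x1 - x2 mod 23 = 1^2 - 8 - 4 = 12
y3 = s (x1 - x3) - y1 mod 23 = 1 * (8 - 12) - 4 = 15

P + Q = (12, 15)


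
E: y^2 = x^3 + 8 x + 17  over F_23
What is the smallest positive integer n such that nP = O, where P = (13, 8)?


Compute successive multiples of P until we hit O:
  1P = (13, 8)
  2P = (1, 16)
  3P = (12, 22)
  4P = (10, 19)
  5P = (16, 3)
  6P = (7, 5)
  7P = (9, 17)
  8P = (19, 17)
  ... (continuing to 33P)
  33P = O

ord(P) = 33


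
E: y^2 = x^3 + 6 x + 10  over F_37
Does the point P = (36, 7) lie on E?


Check whether y^2 = x^3 + 6 x + 10 (mod 37) for (x, y) = (36, 7).
LHS: y^2 = 7^2 mod 37 = 12
RHS: x^3 + 6 x + 10 = 36^3 + 6*36 + 10 mod 37 = 3
LHS != RHS

No, not on the curve


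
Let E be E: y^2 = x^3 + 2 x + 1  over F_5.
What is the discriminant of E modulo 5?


4 a^3 + 27 b^2 = 4*2^3 + 27*1^2 = 32 + 27 = 59
Delta = -16 * (59) = -944
Delta mod 5 = 1

Delta = 1 (mod 5)


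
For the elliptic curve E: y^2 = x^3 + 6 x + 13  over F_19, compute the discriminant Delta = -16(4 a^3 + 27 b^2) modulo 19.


4 a^3 + 27 b^2 = 4*6^3 + 27*13^2 = 864 + 4563 = 5427
Delta = -16 * (5427) = -86832
Delta mod 19 = 17

Delta = 17 (mod 19)


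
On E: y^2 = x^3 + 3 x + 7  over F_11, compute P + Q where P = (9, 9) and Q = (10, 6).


P != Q, so use the chord formula.
s = (y2 - y1) / (x2 - x1) = (8) / (1) mod 11 = 8
x3 = s^2 - x1 - x2 mod 11 = 8^2 - 9 - 10 = 1
y3 = s (x1 - x3) - y1 mod 11 = 8 * (9 - 1) - 9 = 0

P + Q = (1, 0)


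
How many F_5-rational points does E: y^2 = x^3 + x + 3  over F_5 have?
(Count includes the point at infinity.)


For each x in F_5, count y with y^2 = x^3 + 1 x + 3 mod 5:
  x = 1: RHS = 0, y in [0]  -> 1 point(s)
  x = 4: RHS = 1, y in [1, 4]  -> 2 point(s)
Affine points: 3. Add the point at infinity: total = 4.

#E(F_5) = 4


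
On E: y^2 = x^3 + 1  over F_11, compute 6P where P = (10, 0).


k = 6 = 110_2 (binary, LSB first: 011)
Double-and-add from P = (10, 0):
  bit 0 = 0: acc unchanged = O
  bit 1 = 1: acc = O + O = O
  bit 2 = 1: acc = O + O = O

6P = O


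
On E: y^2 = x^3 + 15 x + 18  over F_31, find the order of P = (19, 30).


Compute successive multiples of P until we hit O:
  1P = (19, 30)
  2P = (12, 2)
  3P = (16, 13)
  4P = (4, 24)
  5P = (28, 16)
  6P = (9, 13)
  7P = (0, 24)
  8P = (20, 17)
  ... (continuing to 37P)
  37P = O

ord(P) = 37


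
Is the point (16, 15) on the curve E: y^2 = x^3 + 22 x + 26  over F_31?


Check whether y^2 = x^3 + 22 x + 26 (mod 31) for (x, y) = (16, 15).
LHS: y^2 = 15^2 mod 31 = 8
RHS: x^3 + 22 x + 26 = 16^3 + 22*16 + 26 mod 31 = 10
LHS != RHS

No, not on the curve


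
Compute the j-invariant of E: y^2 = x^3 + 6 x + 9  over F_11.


Delta = -16(4 a^3 + 27 b^2) mod 11 = 2
-1728 * (4 a)^3 = -1728 * (4*6)^3 mod 11 = 3
j = 3 * 2^(-1) mod 11 = 7

j = 7 (mod 11)


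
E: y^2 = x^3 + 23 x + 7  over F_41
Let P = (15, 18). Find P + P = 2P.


Doubling: s = (3 x1^2 + a) / (2 y1)
s = (3*15^2 + 23) / (2*18) mod 41 = 8
x3 = s^2 - 2 x1 mod 41 = 8^2 - 2*15 = 34
y3 = s (x1 - x3) - y1 mod 41 = 8 * (15 - 34) - 18 = 35

2P = (34, 35)


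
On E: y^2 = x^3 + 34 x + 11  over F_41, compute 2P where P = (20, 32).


Doubling: s = (3 x1^2 + a) / (2 y1)
s = (3*20^2 + 34) / (2*32) mod 41 = 18
x3 = s^2 - 2 x1 mod 41 = 18^2 - 2*20 = 38
y3 = s (x1 - x3) - y1 mod 41 = 18 * (20 - 38) - 32 = 13

2P = (38, 13)


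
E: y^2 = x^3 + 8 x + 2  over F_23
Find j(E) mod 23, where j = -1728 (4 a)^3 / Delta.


Delta = -16(4 a^3 + 27 b^2) mod 23 = 4
-1728 * (4 a)^3 = -1728 * (4*8)^3 mod 23 = 21
j = 21 * 4^(-1) mod 23 = 11

j = 11 (mod 23)


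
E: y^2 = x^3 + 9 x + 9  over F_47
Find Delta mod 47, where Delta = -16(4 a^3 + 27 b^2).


4 a^3 + 27 b^2 = 4*9^3 + 27*9^2 = 2916 + 2187 = 5103
Delta = -16 * (5103) = -81648
Delta mod 47 = 38

Delta = 38 (mod 47)


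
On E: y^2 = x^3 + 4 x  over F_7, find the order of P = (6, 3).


Compute successive multiples of P until we hit O:
  1P = (6, 3)
  2P = (2, 4)
  3P = (3, 5)
  4P = (0, 0)
  5P = (3, 2)
  6P = (2, 3)
  7P = (6, 4)
  8P = O

ord(P) = 8


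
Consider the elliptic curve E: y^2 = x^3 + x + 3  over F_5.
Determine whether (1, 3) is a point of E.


Check whether y^2 = x^3 + 1 x + 3 (mod 5) for (x, y) = (1, 3).
LHS: y^2 = 3^2 mod 5 = 4
RHS: x^3 + 1 x + 3 = 1^3 + 1*1 + 3 mod 5 = 0
LHS != RHS

No, not on the curve


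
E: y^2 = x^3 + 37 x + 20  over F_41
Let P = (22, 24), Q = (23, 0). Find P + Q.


P != Q, so use the chord formula.
s = (y2 - y1) / (x2 - x1) = (17) / (1) mod 41 = 17
x3 = s^2 - x1 - x2 mod 41 = 17^2 - 22 - 23 = 39
y3 = s (x1 - x3) - y1 mod 41 = 17 * (22 - 39) - 24 = 15

P + Q = (39, 15)


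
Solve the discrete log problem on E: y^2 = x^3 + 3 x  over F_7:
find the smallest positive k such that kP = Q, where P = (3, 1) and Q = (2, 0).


Enumerate multiples of P until we hit Q = (2, 0):
  1P = (3, 1)
  2P = (2, 0)
Match found at i = 2.

k = 2


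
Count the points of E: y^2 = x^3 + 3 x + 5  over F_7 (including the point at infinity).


For each x in F_7, count y with y^2 = x^3 + 3 x + 5 mod 7:
  x = 1: RHS = 2, y in [3, 4]  -> 2 point(s)
  x = 4: RHS = 4, y in [2, 5]  -> 2 point(s)
  x = 6: RHS = 1, y in [1, 6]  -> 2 point(s)
Affine points: 6. Add the point at infinity: total = 7.

#E(F_7) = 7


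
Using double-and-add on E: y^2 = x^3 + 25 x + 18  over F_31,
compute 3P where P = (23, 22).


k = 3 = 11_2 (binary, LSB first: 11)
Double-and-add from P = (23, 22):
  bit 0 = 1: acc = O + (23, 22) = (23, 22)
  bit 1 = 1: acc = (23, 22) + (16, 9) = (10, 11)

3P = (10, 11)


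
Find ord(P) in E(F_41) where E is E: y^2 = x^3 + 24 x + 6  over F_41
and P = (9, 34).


Compute successive multiples of P until we hit O:
  1P = (9, 34)
  2P = (15, 16)
  3P = (26, 17)
  4P = (7, 5)
  5P = (20, 32)
  6P = (10, 37)
  7P = (31, 23)
  8P = (32, 39)
  ... (continuing to 47P)
  47P = O

ord(P) = 47


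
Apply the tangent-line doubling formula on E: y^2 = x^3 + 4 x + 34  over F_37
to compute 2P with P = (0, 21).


Doubling: s = (3 x1^2 + a) / (2 y1)
s = (3*0^2 + 4) / (2*21) mod 37 = 23
x3 = s^2 - 2 x1 mod 37 = 23^2 - 2*0 = 11
y3 = s (x1 - x3) - y1 mod 37 = 23 * (0 - 11) - 21 = 22

2P = (11, 22)


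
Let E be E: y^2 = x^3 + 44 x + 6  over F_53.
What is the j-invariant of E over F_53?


Delta = -16(4 a^3 + 27 b^2) mod 53 = 46
-1728 * (4 a)^3 = -1728 * (4*44)^3 mod 53 = 35
j = 35 * 46^(-1) mod 53 = 48

j = 48 (mod 53)


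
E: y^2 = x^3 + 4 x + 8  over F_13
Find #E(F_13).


For each x in F_13, count y with y^2 = x^3 + 4 x + 8 mod 13:
  x = 1: RHS = 0, y in [0]  -> 1 point(s)
  x = 4: RHS = 10, y in [6, 7]  -> 2 point(s)
  x = 5: RHS = 10, y in [6, 7]  -> 2 point(s)
  x = 6: RHS = 1, y in [1, 12]  -> 2 point(s)
  x = 12: RHS = 3, y in [4, 9]  -> 2 point(s)
Affine points: 9. Add the point at infinity: total = 10.

#E(F_13) = 10


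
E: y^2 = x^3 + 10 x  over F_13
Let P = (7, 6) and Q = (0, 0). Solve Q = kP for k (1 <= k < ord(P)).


Enumerate multiples of P until we hit Q = (0, 0):
  1P = (7, 6)
  2P = (0, 0)
Match found at i = 2.

k = 2


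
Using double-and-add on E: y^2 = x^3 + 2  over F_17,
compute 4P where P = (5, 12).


k = 4 = 100_2 (binary, LSB first: 001)
Double-and-add from P = (5, 12):
  bit 0 = 0: acc unchanged = O
  bit 1 = 0: acc unchanged = O
  bit 2 = 1: acc = O + (10, 4) = (10, 4)

4P = (10, 4)


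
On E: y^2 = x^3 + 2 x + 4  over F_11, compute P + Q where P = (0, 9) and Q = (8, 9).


P != Q, so use the chord formula.
s = (y2 - y1) / (x2 - x1) = (0) / (8) mod 11 = 0
x3 = s^2 - x1 - x2 mod 11 = 0^2 - 0 - 8 = 3
y3 = s (x1 - x3) - y1 mod 11 = 0 * (0 - 3) - 9 = 2

P + Q = (3, 2)


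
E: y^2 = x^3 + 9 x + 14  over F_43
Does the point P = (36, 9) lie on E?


Check whether y^2 = x^3 + 9 x + 14 (mod 43) for (x, y) = (36, 9).
LHS: y^2 = 9^2 mod 43 = 38
RHS: x^3 + 9 x + 14 = 36^3 + 9*36 + 14 mod 43 = 38
LHS = RHS

Yes, on the curve


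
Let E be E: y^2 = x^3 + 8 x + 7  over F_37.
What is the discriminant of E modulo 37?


4 a^3 + 27 b^2 = 4*8^3 + 27*7^2 = 2048 + 1323 = 3371
Delta = -16 * (3371) = -53936
Delta mod 37 = 10

Delta = 10 (mod 37)


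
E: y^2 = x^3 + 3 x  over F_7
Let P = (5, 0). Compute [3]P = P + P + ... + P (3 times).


k = 3 = 11_2 (binary, LSB first: 11)
Double-and-add from P = (5, 0):
  bit 0 = 1: acc = O + (5, 0) = (5, 0)
  bit 1 = 1: acc = (5, 0) + O = (5, 0)

3P = (5, 0)


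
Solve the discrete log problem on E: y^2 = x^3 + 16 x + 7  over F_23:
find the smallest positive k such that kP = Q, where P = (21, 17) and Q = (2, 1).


Enumerate multiples of P until we hit Q = (2, 1):
  1P = (21, 17)
  2P = (12, 8)
  3P = (14, 13)
  4P = (1, 1)
  5P = (9, 11)
  6P = (22, 17)
  7P = (3, 6)
  8P = (2, 1)
Match found at i = 8.

k = 8


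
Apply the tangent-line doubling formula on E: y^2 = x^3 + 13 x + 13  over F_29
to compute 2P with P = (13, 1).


Doubling: s = (3 x1^2 + a) / (2 y1)
s = (3*13^2 + 13) / (2*1) mod 29 = 28
x3 = s^2 - 2 x1 mod 29 = 28^2 - 2*13 = 4
y3 = s (x1 - x3) - y1 mod 29 = 28 * (13 - 4) - 1 = 19

2P = (4, 19)


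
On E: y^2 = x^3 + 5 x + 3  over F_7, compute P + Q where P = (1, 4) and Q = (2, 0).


P != Q, so use the chord formula.
s = (y2 - y1) / (x2 - x1) = (3) / (1) mod 7 = 3
x3 = s^2 - x1 - x2 mod 7 = 3^2 - 1 - 2 = 6
y3 = s (x1 - x3) - y1 mod 7 = 3 * (1 - 6) - 4 = 2

P + Q = (6, 2)


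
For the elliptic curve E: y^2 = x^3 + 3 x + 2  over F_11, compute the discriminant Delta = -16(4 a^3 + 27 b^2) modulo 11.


4 a^3 + 27 b^2 = 4*3^3 + 27*2^2 = 108 + 108 = 216
Delta = -16 * (216) = -3456
Delta mod 11 = 9

Delta = 9 (mod 11)


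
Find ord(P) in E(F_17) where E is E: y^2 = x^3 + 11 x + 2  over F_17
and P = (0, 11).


Compute successive multiples of P until we hit O:
  1P = (0, 11)
  2P = (13, 8)
  3P = (12, 14)
  4P = (4, 5)
  5P = (11, 14)
  6P = (2, 7)
  7P = (2, 10)
  8P = (11, 3)
  ... (continuing to 13P)
  13P = O

ord(P) = 13


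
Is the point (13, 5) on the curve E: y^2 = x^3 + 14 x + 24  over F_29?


Check whether y^2 = x^3 + 14 x + 24 (mod 29) for (x, y) = (13, 5).
LHS: y^2 = 5^2 mod 29 = 25
RHS: x^3 + 14 x + 24 = 13^3 + 14*13 + 24 mod 29 = 25
LHS = RHS

Yes, on the curve


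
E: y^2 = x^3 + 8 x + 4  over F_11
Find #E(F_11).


For each x in F_11, count y with y^2 = x^3 + 8 x + 4 mod 11:
  x = 0: RHS = 4, y in [2, 9]  -> 2 point(s)
  x = 3: RHS = 0, y in [0]  -> 1 point(s)
  x = 4: RHS = 1, y in [1, 10]  -> 2 point(s)
  x = 5: RHS = 4, y in [2, 9]  -> 2 point(s)
  x = 6: RHS = 4, y in [2, 9]  -> 2 point(s)
Affine points: 9. Add the point at infinity: total = 10.

#E(F_11) = 10


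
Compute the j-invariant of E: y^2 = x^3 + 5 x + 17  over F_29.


Delta = -16(4 a^3 + 27 b^2) mod 29 = 1
-1728 * (4 a)^3 = -1728 * (4*5)^3 mod 29 = 10
j = 10 * 1^(-1) mod 29 = 10

j = 10 (mod 29)


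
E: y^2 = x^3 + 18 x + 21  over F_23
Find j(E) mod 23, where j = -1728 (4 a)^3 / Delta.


Delta = -16(4 a^3 + 27 b^2) mod 23 = 16
-1728 * (4 a)^3 = -1728 * (4*18)^3 mod 23 = 11
j = 11 * 16^(-1) mod 23 = 5

j = 5 (mod 23)


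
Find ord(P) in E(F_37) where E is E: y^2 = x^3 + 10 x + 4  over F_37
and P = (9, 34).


Compute successive multiples of P until we hit O:
  1P = (9, 34)
  2P = (20, 29)
  3P = (29, 2)
  4P = (6, 13)
  5P = (34, 13)
  6P = (4, 21)
  7P = (13, 0)
  8P = (4, 16)
  ... (continuing to 14P)
  14P = O

ord(P) = 14


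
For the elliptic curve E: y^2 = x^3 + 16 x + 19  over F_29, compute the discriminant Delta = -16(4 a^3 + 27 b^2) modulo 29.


4 a^3 + 27 b^2 = 4*16^3 + 27*19^2 = 16384 + 9747 = 26131
Delta = -16 * (26131) = -418096
Delta mod 29 = 26

Delta = 26 (mod 29)


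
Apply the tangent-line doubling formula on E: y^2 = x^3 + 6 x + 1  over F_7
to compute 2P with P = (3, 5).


Doubling: s = (3 x1^2 + a) / (2 y1)
s = (3*3^2 + 6) / (2*5) mod 7 = 4
x3 = s^2 - 2 x1 mod 7 = 4^2 - 2*3 = 3
y3 = s (x1 - x3) - y1 mod 7 = 4 * (3 - 3) - 5 = 2

2P = (3, 2)


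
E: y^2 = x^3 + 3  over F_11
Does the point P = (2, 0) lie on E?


Check whether y^2 = x^3 + 0 x + 3 (mod 11) for (x, y) = (2, 0).
LHS: y^2 = 0^2 mod 11 = 0
RHS: x^3 + 0 x + 3 = 2^3 + 0*2 + 3 mod 11 = 0
LHS = RHS

Yes, on the curve


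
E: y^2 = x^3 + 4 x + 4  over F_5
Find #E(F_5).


For each x in F_5, count y with y^2 = x^3 + 4 x + 4 mod 5:
  x = 0: RHS = 4, y in [2, 3]  -> 2 point(s)
  x = 1: RHS = 4, y in [2, 3]  -> 2 point(s)
  x = 2: RHS = 0, y in [0]  -> 1 point(s)
  x = 4: RHS = 4, y in [2, 3]  -> 2 point(s)
Affine points: 7. Add the point at infinity: total = 8.

#E(F_5) = 8


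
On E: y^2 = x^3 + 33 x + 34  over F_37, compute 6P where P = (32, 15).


k = 6 = 110_2 (binary, LSB first: 011)
Double-and-add from P = (32, 15):
  bit 0 = 0: acc unchanged = O
  bit 1 = 1: acc = O + (20, 6) = (20, 6)
  bit 2 = 1: acc = (20, 6) + (35, 16) = (3, 30)

6P = (3, 30)


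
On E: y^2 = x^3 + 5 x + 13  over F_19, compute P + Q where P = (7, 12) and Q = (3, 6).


P != Q, so use the chord formula.
s = (y2 - y1) / (x2 - x1) = (13) / (15) mod 19 = 11
x3 = s^2 - x1 - x2 mod 19 = 11^2 - 7 - 3 = 16
y3 = s (x1 - x3) - y1 mod 19 = 11 * (7 - 16) - 12 = 3

P + Q = (16, 3)


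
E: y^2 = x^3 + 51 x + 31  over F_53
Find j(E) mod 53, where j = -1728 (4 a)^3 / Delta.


Delta = -16(4 a^3 + 27 b^2) mod 53 = 32
-1728 * (4 a)^3 = -1728 * (4*51)^3 mod 53 = 7
j = 7 * 32^(-1) mod 53 = 35

j = 35 (mod 53)


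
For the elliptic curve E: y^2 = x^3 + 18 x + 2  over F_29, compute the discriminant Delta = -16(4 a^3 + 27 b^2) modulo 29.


4 a^3 + 27 b^2 = 4*18^3 + 27*2^2 = 23328 + 108 = 23436
Delta = -16 * (23436) = -374976
Delta mod 29 = 23

Delta = 23 (mod 29)


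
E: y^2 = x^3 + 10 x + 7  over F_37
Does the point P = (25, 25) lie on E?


Check whether y^2 = x^3 + 10 x + 7 (mod 37) for (x, y) = (25, 25).
LHS: y^2 = 25^2 mod 37 = 33
RHS: x^3 + 10 x + 7 = 25^3 + 10*25 + 7 mod 37 = 9
LHS != RHS

No, not on the curve


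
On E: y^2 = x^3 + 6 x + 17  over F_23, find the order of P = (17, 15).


Compute successive multiples of P until we hit O:
  1P = (17, 15)
  2P = (20, 15)
  3P = (9, 8)
  4P = (1, 22)
  5P = (6, 19)
  6P = (18, 0)
  7P = (6, 4)
  8P = (1, 1)
  ... (continuing to 12P)
  12P = O

ord(P) = 12


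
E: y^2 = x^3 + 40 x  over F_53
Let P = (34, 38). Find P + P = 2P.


Doubling: s = (3 x1^2 + a) / (2 y1)
s = (3*34^2 + 40) / (2*38) mod 53 = 35
x3 = s^2 - 2 x1 mod 53 = 35^2 - 2*34 = 44
y3 = s (x1 - x3) - y1 mod 53 = 35 * (34 - 44) - 38 = 36

2P = (44, 36)


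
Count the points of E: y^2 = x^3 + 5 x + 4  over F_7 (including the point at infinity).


For each x in F_7, count y with y^2 = x^3 + 5 x + 4 mod 7:
  x = 0: RHS = 4, y in [2, 5]  -> 2 point(s)
  x = 2: RHS = 1, y in [1, 6]  -> 2 point(s)
  x = 3: RHS = 4, y in [2, 5]  -> 2 point(s)
  x = 4: RHS = 4, y in [2, 5]  -> 2 point(s)
  x = 5: RHS = 0, y in [0]  -> 1 point(s)
Affine points: 9. Add the point at infinity: total = 10.

#E(F_7) = 10


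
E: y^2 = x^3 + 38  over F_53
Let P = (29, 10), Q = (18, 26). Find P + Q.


P != Q, so use the chord formula.
s = (y2 - y1) / (x2 - x1) = (16) / (42) mod 53 = 13
x3 = s^2 - x1 - x2 mod 53 = 13^2 - 29 - 18 = 16
y3 = s (x1 - x3) - y1 mod 53 = 13 * (29 - 16) - 10 = 0

P + Q = (16, 0)


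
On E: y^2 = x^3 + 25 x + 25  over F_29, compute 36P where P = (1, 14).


k = 36 = 100100_2 (binary, LSB first: 001001)
Double-and-add from P = (1, 14):
  bit 0 = 0: acc unchanged = O
  bit 1 = 0: acc unchanged = O
  bit 2 = 1: acc = O + (9, 14) = (9, 14)
  bit 3 = 0: acc unchanged = (9, 14)
  bit 4 = 0: acc unchanged = (9, 14)
  bit 5 = 1: acc = (9, 14) + (15, 18) = (28, 12)

36P = (28, 12)


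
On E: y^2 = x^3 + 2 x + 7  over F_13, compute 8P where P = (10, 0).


k = 8 = 1000_2 (binary, LSB first: 0001)
Double-and-add from P = (10, 0):
  bit 0 = 0: acc unchanged = O
  bit 1 = 0: acc unchanged = O
  bit 2 = 0: acc unchanged = O
  bit 3 = 1: acc = O + O = O

8P = O


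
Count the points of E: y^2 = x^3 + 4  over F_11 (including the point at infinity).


For each x in F_11, count y with y^2 = x^3 + 0 x + 4 mod 11:
  x = 0: RHS = 4, y in [2, 9]  -> 2 point(s)
  x = 1: RHS = 5, y in [4, 7]  -> 2 point(s)
  x = 2: RHS = 1, y in [1, 10]  -> 2 point(s)
  x = 3: RHS = 9, y in [3, 8]  -> 2 point(s)
  x = 6: RHS = 0, y in [0]  -> 1 point(s)
  x = 10: RHS = 3, y in [5, 6]  -> 2 point(s)
Affine points: 11. Add the point at infinity: total = 12.

#E(F_11) = 12


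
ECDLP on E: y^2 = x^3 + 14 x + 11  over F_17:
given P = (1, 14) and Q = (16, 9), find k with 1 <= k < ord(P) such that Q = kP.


Enumerate multiples of P until we hit Q = (16, 9):
  1P = (1, 14)
  2P = (15, 3)
  3P = (5, 11)
  4P = (2, 8)
  5P = (16, 8)
  6P = (9, 13)
  7P = (11, 0)
  8P = (9, 4)
  9P = (16, 9)
Match found at i = 9.

k = 9


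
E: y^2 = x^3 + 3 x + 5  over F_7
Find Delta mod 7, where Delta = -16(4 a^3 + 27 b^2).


4 a^3 + 27 b^2 = 4*3^3 + 27*5^2 = 108 + 675 = 783
Delta = -16 * (783) = -12528
Delta mod 7 = 2

Delta = 2 (mod 7)


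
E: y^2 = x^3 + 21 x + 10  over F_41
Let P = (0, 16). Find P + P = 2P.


Doubling: s = (3 x1^2 + a) / (2 y1)
s = (3*0^2 + 21) / (2*16) mod 41 = 25
x3 = s^2 - 2 x1 mod 41 = 25^2 - 2*0 = 10
y3 = s (x1 - x3) - y1 mod 41 = 25 * (0 - 10) - 16 = 21

2P = (10, 21)


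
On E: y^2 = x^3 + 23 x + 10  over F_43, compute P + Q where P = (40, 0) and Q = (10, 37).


P != Q, so use the chord formula.
s = (y2 - y1) / (x2 - x1) = (37) / (13) mod 43 = 26
x3 = s^2 - x1 - x2 mod 43 = 26^2 - 40 - 10 = 24
y3 = s (x1 - x3) - y1 mod 43 = 26 * (40 - 24) - 0 = 29

P + Q = (24, 29)


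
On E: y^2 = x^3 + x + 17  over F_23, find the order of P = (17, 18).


Compute successive multiples of P until we hit O:
  1P = (17, 18)
  2P = (5, 3)
  3P = (4, 4)
  4P = (15, 16)
  5P = (15, 7)
  6P = (4, 19)
  7P = (5, 20)
  8P = (17, 5)
  ... (continuing to 9P)
  9P = O

ord(P) = 9


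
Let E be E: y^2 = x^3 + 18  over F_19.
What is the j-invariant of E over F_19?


Delta = -16(4 a^3 + 27 b^2) mod 19 = 5
-1728 * (4 a)^3 = -1728 * (4*0)^3 mod 19 = 0
j = 0 * 5^(-1) mod 19 = 0

j = 0 (mod 19)


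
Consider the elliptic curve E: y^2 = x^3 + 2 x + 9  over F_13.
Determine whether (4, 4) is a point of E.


Check whether y^2 = x^3 + 2 x + 9 (mod 13) for (x, y) = (4, 4).
LHS: y^2 = 4^2 mod 13 = 3
RHS: x^3 + 2 x + 9 = 4^3 + 2*4 + 9 mod 13 = 3
LHS = RHS

Yes, on the curve


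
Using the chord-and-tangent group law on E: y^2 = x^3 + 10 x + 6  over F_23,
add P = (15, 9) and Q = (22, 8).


P != Q, so use the chord formula.
s = (y2 - y1) / (x2 - x1) = (22) / (7) mod 23 = 13
x3 = s^2 - x1 - x2 mod 23 = 13^2 - 15 - 22 = 17
y3 = s (x1 - x3) - y1 mod 23 = 13 * (15 - 17) - 9 = 11

P + Q = (17, 11)


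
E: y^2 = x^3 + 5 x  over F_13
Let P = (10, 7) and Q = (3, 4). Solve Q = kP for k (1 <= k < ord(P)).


Enumerate multiples of P until we hit Q = (3, 4):
  1P = (10, 7)
  2P = (3, 9)
  3P = (3, 4)
Match found at i = 3.

k = 3


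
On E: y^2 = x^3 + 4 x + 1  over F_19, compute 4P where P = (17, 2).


k = 4 = 100_2 (binary, LSB first: 001)
Double-and-add from P = (17, 2):
  bit 0 = 0: acc unchanged = O
  bit 1 = 0: acc unchanged = O
  bit 2 = 1: acc = O + (4, 10) = (4, 10)

4P = (4, 10)


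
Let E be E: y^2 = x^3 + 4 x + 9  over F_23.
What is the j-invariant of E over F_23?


Delta = -16(4 a^3 + 27 b^2) mod 23 = 12
-1728 * (4 a)^3 = -1728 * (4*4)^3 mod 23 = 17
j = 17 * 12^(-1) mod 23 = 11

j = 11 (mod 23)


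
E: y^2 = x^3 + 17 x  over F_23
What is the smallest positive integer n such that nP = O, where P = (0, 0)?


Compute successive multiples of P until we hit O:
  1P = (0, 0)
  2P = O

ord(P) = 2


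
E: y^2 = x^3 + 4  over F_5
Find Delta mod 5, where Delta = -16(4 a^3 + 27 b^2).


4 a^3 + 27 b^2 = 4*0^3 + 27*4^2 = 0 + 432 = 432
Delta = -16 * (432) = -6912
Delta mod 5 = 3

Delta = 3 (mod 5)


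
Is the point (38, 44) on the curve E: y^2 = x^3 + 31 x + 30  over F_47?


Check whether y^2 = x^3 + 31 x + 30 (mod 47) for (x, y) = (38, 44).
LHS: y^2 = 44^2 mod 47 = 9
RHS: x^3 + 31 x + 30 = 38^3 + 31*38 + 30 mod 47 = 9
LHS = RHS

Yes, on the curve


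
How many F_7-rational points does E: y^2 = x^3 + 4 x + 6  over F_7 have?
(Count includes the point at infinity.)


For each x in F_7, count y with y^2 = x^3 + 4 x + 6 mod 7:
  x = 1: RHS = 4, y in [2, 5]  -> 2 point(s)
  x = 2: RHS = 1, y in [1, 6]  -> 2 point(s)
  x = 4: RHS = 2, y in [3, 4]  -> 2 point(s)
  x = 5: RHS = 4, y in [2, 5]  -> 2 point(s)
  x = 6: RHS = 1, y in [1, 6]  -> 2 point(s)
Affine points: 10. Add the point at infinity: total = 11.

#E(F_7) = 11


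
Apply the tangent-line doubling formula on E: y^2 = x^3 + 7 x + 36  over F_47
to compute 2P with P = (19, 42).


Doubling: s = (3 x1^2 + a) / (2 y1)
s = (3*19^2 + 7) / (2*42) mod 47 = 32
x3 = s^2 - 2 x1 mod 47 = 32^2 - 2*19 = 46
y3 = s (x1 - x3) - y1 mod 47 = 32 * (19 - 46) - 42 = 34

2P = (46, 34)


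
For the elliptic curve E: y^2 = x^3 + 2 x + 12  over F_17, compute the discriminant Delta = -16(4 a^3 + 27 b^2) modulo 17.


4 a^3 + 27 b^2 = 4*2^3 + 27*12^2 = 32 + 3888 = 3920
Delta = -16 * (3920) = -62720
Delta mod 17 = 10

Delta = 10 (mod 17)


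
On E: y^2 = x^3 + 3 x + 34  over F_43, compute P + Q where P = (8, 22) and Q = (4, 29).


P != Q, so use the chord formula.
s = (y2 - y1) / (x2 - x1) = (7) / (39) mod 43 = 9
x3 = s^2 - x1 - x2 mod 43 = 9^2 - 8 - 4 = 26
y3 = s (x1 - x3) - y1 mod 43 = 9 * (8 - 26) - 22 = 31

P + Q = (26, 31)


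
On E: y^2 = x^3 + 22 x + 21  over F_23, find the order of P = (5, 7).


Compute successive multiples of P until we hit O:
  1P = (5, 7)
  2P = (17, 15)
  3P = (4, 9)
  4P = (18, 19)
  5P = (18, 4)
  6P = (4, 14)
  7P = (17, 8)
  8P = (5, 16)
  ... (continuing to 9P)
  9P = O

ord(P) = 9


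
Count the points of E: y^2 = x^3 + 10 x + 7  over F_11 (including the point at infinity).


For each x in F_11, count y with y^2 = x^3 + 10 x + 7 mod 11:
  x = 3: RHS = 9, y in [3, 8]  -> 2 point(s)
  x = 4: RHS = 1, y in [1, 10]  -> 2 point(s)
  x = 8: RHS = 5, y in [4, 7]  -> 2 point(s)
  x = 9: RHS = 1, y in [1, 10]  -> 2 point(s)
Affine points: 8. Add the point at infinity: total = 9.

#E(F_11) = 9


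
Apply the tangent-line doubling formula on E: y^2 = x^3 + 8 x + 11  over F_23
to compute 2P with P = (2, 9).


Doubling: s = (3 x1^2 + a) / (2 y1)
s = (3*2^2 + 8) / (2*9) mod 23 = 19
x3 = s^2 - 2 x1 mod 23 = 19^2 - 2*2 = 12
y3 = s (x1 - x3) - y1 mod 23 = 19 * (2 - 12) - 9 = 8

2P = (12, 8)


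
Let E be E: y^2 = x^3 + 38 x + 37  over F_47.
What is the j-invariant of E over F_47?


Delta = -16(4 a^3 + 27 b^2) mod 47 = 25
-1728 * (4 a)^3 = -1728 * (4*38)^3 mod 47 = 24
j = 24 * 25^(-1) mod 47 = 16

j = 16 (mod 47)


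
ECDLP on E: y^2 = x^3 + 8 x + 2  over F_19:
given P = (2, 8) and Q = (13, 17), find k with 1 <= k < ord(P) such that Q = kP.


Enumerate multiples of P until we hit Q = (13, 17):
  1P = (2, 8)
  2P = (13, 2)
  3P = (1, 7)
  4P = (17, 15)
  5P = (9, 9)
  6P = (15, 1)
  7P = (6, 0)
  8P = (15, 18)
  9P = (9, 10)
  10P = (17, 4)
  11P = (1, 12)
  12P = (13, 17)
Match found at i = 12.

k = 12


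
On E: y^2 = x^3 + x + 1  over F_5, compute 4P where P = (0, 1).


k = 4 = 100_2 (binary, LSB first: 001)
Double-and-add from P = (0, 1):
  bit 0 = 0: acc unchanged = O
  bit 1 = 0: acc unchanged = O
  bit 2 = 1: acc = O + (3, 4) = (3, 4)

4P = (3, 4)


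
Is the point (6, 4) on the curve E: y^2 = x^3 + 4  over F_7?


Check whether y^2 = x^3 + 0 x + 4 (mod 7) for (x, y) = (6, 4).
LHS: y^2 = 4^2 mod 7 = 2
RHS: x^3 + 0 x + 4 = 6^3 + 0*6 + 4 mod 7 = 3
LHS != RHS

No, not on the curve


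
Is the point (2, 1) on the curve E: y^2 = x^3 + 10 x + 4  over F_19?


Check whether y^2 = x^3 + 10 x + 4 (mod 19) for (x, y) = (2, 1).
LHS: y^2 = 1^2 mod 19 = 1
RHS: x^3 + 10 x + 4 = 2^3 + 10*2 + 4 mod 19 = 13
LHS != RHS

No, not on the curve


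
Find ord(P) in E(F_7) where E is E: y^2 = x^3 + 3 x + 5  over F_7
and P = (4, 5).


Compute successive multiples of P until we hit O:
  1P = (4, 5)
  2P = (1, 4)
  3P = (6, 6)
  4P = (6, 1)
  5P = (1, 3)
  6P = (4, 2)
  7P = O

ord(P) = 7


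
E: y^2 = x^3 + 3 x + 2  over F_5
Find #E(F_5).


For each x in F_5, count y with y^2 = x^3 + 3 x + 2 mod 5:
  x = 1: RHS = 1, y in [1, 4]  -> 2 point(s)
  x = 2: RHS = 1, y in [1, 4]  -> 2 point(s)
Affine points: 4. Add the point at infinity: total = 5.

#E(F_5) = 5


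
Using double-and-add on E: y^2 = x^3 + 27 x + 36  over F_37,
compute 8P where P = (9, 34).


k = 8 = 1000_2 (binary, LSB first: 0001)
Double-and-add from P = (9, 34):
  bit 0 = 0: acc unchanged = O
  bit 1 = 0: acc unchanged = O
  bit 2 = 0: acc unchanged = O
  bit 3 = 1: acc = O + (9, 3) = (9, 3)

8P = (9, 3)


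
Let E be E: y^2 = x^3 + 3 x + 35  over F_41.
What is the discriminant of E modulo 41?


4 a^3 + 27 b^2 = 4*3^3 + 27*35^2 = 108 + 33075 = 33183
Delta = -16 * (33183) = -530928
Delta mod 41 = 22

Delta = 22 (mod 41)


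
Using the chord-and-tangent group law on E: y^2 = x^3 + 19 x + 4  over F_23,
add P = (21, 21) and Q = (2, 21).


P != Q, so use the chord formula.
s = (y2 - y1) / (x2 - x1) = (0) / (4) mod 23 = 0
x3 = s^2 - x1 - x2 mod 23 = 0^2 - 21 - 2 = 0
y3 = s (x1 - x3) - y1 mod 23 = 0 * (21 - 0) - 21 = 2

P + Q = (0, 2)


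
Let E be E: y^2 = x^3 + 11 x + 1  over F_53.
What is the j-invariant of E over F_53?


Delta = -16(4 a^3 + 27 b^2) mod 53 = 32
-1728 * (4 a)^3 = -1728 * (4*11)^3 mod 53 = 8
j = 8 * 32^(-1) mod 53 = 40

j = 40 (mod 53)


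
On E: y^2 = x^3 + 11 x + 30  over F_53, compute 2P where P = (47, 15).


Doubling: s = (3 x1^2 + a) / (2 y1)
s = (3*47^2 + 11) / (2*15) mod 53 = 34
x3 = s^2 - 2 x1 mod 53 = 34^2 - 2*47 = 2
y3 = s (x1 - x3) - y1 mod 53 = 34 * (47 - 2) - 15 = 31

2P = (2, 31)


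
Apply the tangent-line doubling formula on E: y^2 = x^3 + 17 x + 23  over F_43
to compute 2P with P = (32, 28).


Doubling: s = (3 x1^2 + a) / (2 y1)
s = (3*32^2 + 17) / (2*28) mod 43 = 16
x3 = s^2 - 2 x1 mod 43 = 16^2 - 2*32 = 20
y3 = s (x1 - x3) - y1 mod 43 = 16 * (32 - 20) - 28 = 35

2P = (20, 35)


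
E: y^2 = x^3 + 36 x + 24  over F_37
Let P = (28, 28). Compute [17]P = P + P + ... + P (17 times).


k = 17 = 10001_2 (binary, LSB first: 10001)
Double-and-add from P = (28, 28):
  bit 0 = 1: acc = O + (28, 28) = (28, 28)
  bit 1 = 0: acc unchanged = (28, 28)
  bit 2 = 0: acc unchanged = (28, 28)
  bit 3 = 0: acc unchanged = (28, 28)
  bit 4 = 1: acc = (28, 28) + (33, 36) = (20, 7)

17P = (20, 7)


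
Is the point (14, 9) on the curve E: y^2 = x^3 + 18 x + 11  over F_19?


Check whether y^2 = x^3 + 18 x + 11 (mod 19) for (x, y) = (14, 9).
LHS: y^2 = 9^2 mod 19 = 5
RHS: x^3 + 18 x + 11 = 14^3 + 18*14 + 11 mod 19 = 5
LHS = RHS

Yes, on the curve


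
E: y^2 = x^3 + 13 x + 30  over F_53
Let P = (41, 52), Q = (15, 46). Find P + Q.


P != Q, so use the chord formula.
s = (y2 - y1) / (x2 - x1) = (47) / (27) mod 53 = 41
x3 = s^2 - x1 - x2 mod 53 = 41^2 - 41 - 15 = 35
y3 = s (x1 - x3) - y1 mod 53 = 41 * (41 - 35) - 52 = 35

P + Q = (35, 35)
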